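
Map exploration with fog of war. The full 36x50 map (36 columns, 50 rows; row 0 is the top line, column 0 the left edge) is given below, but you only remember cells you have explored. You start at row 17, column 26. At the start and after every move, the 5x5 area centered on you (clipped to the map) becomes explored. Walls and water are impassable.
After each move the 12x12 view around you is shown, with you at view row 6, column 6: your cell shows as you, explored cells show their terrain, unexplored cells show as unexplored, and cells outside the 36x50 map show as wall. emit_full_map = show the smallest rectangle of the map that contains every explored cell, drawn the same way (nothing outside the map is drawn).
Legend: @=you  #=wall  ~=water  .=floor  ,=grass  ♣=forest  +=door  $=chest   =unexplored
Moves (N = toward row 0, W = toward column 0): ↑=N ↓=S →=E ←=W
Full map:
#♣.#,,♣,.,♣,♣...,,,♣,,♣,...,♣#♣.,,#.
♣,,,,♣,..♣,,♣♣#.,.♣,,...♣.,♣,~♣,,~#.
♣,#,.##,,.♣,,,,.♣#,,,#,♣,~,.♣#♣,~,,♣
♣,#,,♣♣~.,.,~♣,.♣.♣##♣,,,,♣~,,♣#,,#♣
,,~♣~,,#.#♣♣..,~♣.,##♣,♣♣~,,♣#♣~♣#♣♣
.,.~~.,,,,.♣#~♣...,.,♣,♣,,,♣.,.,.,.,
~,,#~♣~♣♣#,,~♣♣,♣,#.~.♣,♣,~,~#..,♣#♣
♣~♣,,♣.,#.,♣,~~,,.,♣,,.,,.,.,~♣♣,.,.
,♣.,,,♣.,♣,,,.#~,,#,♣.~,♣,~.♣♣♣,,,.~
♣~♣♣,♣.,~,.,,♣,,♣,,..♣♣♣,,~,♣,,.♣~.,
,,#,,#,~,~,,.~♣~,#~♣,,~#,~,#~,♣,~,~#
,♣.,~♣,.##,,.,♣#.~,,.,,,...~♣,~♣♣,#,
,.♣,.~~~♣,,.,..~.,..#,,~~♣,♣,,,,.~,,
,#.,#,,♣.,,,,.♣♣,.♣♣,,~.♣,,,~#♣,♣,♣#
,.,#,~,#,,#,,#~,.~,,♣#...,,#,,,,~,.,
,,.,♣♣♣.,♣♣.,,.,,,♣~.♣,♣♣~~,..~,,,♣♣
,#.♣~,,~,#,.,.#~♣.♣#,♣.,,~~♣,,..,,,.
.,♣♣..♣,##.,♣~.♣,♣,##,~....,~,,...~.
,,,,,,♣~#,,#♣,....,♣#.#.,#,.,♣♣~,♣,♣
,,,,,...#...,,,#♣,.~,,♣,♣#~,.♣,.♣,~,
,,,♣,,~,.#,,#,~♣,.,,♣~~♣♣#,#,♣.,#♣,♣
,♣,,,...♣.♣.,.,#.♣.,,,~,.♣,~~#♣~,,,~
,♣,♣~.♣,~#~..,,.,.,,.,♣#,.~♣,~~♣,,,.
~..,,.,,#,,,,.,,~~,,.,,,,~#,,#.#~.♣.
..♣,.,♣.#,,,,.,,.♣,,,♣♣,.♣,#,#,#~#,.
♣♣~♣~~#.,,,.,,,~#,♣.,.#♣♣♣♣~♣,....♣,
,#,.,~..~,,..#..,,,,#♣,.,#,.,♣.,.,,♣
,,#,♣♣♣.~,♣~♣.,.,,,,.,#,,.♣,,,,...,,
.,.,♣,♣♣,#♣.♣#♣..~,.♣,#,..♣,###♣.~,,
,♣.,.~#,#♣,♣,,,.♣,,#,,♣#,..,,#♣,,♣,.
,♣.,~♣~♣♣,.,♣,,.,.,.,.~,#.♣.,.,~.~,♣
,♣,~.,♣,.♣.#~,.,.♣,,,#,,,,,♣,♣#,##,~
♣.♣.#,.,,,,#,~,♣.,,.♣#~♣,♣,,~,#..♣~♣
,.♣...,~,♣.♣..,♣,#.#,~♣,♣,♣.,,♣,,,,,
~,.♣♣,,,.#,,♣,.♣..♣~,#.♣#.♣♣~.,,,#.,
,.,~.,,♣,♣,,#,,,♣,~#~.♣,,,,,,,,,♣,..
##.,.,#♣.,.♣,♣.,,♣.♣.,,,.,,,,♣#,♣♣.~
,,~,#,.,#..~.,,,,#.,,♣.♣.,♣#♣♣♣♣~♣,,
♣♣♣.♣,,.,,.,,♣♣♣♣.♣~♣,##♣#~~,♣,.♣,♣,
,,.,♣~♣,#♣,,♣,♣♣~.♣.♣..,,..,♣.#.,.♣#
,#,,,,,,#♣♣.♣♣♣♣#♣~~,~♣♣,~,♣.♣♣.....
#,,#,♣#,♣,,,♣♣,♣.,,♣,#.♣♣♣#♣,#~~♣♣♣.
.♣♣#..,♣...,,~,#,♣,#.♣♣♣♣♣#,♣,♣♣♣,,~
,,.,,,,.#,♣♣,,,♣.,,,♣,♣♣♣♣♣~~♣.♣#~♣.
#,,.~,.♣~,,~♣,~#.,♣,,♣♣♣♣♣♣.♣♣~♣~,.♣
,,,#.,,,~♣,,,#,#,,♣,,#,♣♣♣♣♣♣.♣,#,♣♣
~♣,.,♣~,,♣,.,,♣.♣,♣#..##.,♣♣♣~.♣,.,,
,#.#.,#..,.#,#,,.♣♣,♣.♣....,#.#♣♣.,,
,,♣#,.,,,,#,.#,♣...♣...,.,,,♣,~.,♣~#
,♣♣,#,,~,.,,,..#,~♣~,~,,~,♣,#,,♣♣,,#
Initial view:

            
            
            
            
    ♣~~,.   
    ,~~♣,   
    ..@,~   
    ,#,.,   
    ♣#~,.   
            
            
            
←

            
            
            
            
    ♣♣~~,.  
    ,,~~♣,  
    ..@.,~  
    .,#,.,  
    ,♣#~,.  
            
            
            

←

            
            
            
            
    ,♣♣~~,. 
    .,,~~♣, 
    ~.@..,~ 
    #.,#,., 
    ♣,♣#~,. 
            
            
            

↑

            
            
            
            
    ...,,   
    ,♣♣~~,. 
    .,@~~♣, 
    ~....,~ 
    #.,#,., 
    ♣,♣#~,. 
            
            

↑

            
            
            
            
    ~.♣,,   
    ...,,   
    ,♣@~~,. 
    .,,~~♣, 
    ~....,~ 
    #.,#,., 
    ♣,♣#~,. 
            

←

            
            
            
            
    ,~.♣,,  
    #...,,  
    ♣,@♣~~,.
    ♣.,,~~♣,
    ,~....,~
     #.,#,.,
     ♣,♣#~,.
            

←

            
            
            
            
    ,,~.♣,, 
    ♣#...,, 
    .♣@♣♣~~,
    ,♣.,,~~♣
    #,~....,
      #.,#,.
      ♣,♣#~,
            

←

            
            
            
            
    ♣,,~.♣,,
    ,♣#...,,
    ~.@,♣♣~~
    #,♣.,,~~
    ##,~....
       #.,#,
       ♣,♣#~
            

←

            
            
            
            
    ♣♣,,~.♣,
    ,,♣#...,
    ♣~@♣,♣♣~
    ♣#,♣.,,~
    ,##,~...
        #.,#
        ♣,♣#
            

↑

            
            
            
            
    ..#,,   
    ♣♣,,~.♣,
    ,,@#...,
    ♣~.♣,♣♣~
    ♣#,♣.,,~
    ,##,~...
        #.,#
        ♣,♣#

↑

            
            
            
            
    ,,.,,   
    ..#,,   
    ♣♣@,~.♣,
    ,,♣#...,
    ♣~.♣,♣♣~
    ♣#,♣.,,~
    ,##,~...
        #.,#

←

            
            
            
            
    ~,,.,,  
    ,..#,,  
    .♣@,,~.♣
    ~,,♣#...
    ,♣~.♣,♣♣
     ♣#,♣.,,
     ,##,~..
         #.,

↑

            
            
            
            
    #~♣,,   
    ~,,.,,  
    ,.@#,,  
    .♣♣,,~.♣
    ~,,♣#...
    ,♣~.♣,♣♣
     ♣#,♣.,,
     ,##,~..

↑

            
            
            
            
    ,,..♣   
    #~♣,,   
    ~,@.,,  
    ,..#,,  
    .♣♣,,~.♣
    ~,,♣#...
    ,♣~.♣,♣♣
     ♣#,♣.,,

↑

            
            
            
            
    ,#,♣.   
    ,,..♣   
    #~@,,   
    ~,,.,,  
    ,..#,,  
    .♣♣,,~.♣
    ~,,♣#...
    ,♣~.♣,♣♣

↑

            
            
            
            
    .,♣,,   
    ,#,♣.   
    ,,@.♣   
    #~♣,,   
    ~,,.,,  
    ,..#,,  
    .♣♣,,~.♣
    ~,,♣#...

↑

            
            
            
            
    ,#.~.   
    .,♣,,   
    ,#@♣.   
    ,,..♣   
    #~♣,,   
    ~,,.,,  
    ,..#,,  
    .♣♣,,~.♣

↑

            
            
            
            
    .,.,♣   
    ,#.~.   
    .,@,,   
    ,#,♣.   
    ,,..♣   
    #~♣,,   
    ~,,.,,  
    ,..#,,  

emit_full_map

.,.,♣       
,#.~.       
.,@,,       
,#,♣.       
,,..♣       
#~♣,,       
~,,.,,      
,..#,,      
.♣♣,,~.♣,,  
~,,♣#...,,  
,♣~.♣,♣♣~~,.
 ♣#,♣.,,~~♣,
 ,##,~....,~
     #.,#,.,
     ♣,♣#~,.

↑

            
            
            
            
    .,##♣   
    .,.,♣   
    ,#@~.   
    .,♣,,   
    ,#,♣.   
    ,,..♣   
    #~♣,,   
    ~,,.,,  

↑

############
            
            
            
    .♣##♣   
    .,##♣   
    .,@,♣   
    ,#.~.   
    .,♣,,   
    ,#,♣.   
    ,,..♣   
    #~♣,,   

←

############
            
            
            
    ♣.♣##♣  
    ♣.,##♣  
    ..@.,♣  
    ♣,#.~.  
    ,.,♣,,  
     ,#,♣.  
     ,,..♣  
     #~♣,,  

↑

############
############
            
            
    ♣#,,,   
    ♣.♣##♣  
    ♣.@##♣  
    ..,.,♣  
    ♣,#.~.  
    ,.,♣,,  
     ,#,♣.  
     ,,..♣  

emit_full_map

♣#,,,        
♣.♣##♣       
♣.@##♣       
..,.,♣       
♣,#.~.       
,.,♣,,       
 ,#,♣.       
 ,,..♣       
 #~♣,,       
 ~,,.,,      
 ,..#,,      
 .♣♣,,~.♣,,  
 ~,,♣#...,,  
 ,♣~.♣,♣♣~~,.
  ♣#,♣.,,~~♣,
  ,##,~....,~
      #.,#,.,
      ♣,♣#~,.


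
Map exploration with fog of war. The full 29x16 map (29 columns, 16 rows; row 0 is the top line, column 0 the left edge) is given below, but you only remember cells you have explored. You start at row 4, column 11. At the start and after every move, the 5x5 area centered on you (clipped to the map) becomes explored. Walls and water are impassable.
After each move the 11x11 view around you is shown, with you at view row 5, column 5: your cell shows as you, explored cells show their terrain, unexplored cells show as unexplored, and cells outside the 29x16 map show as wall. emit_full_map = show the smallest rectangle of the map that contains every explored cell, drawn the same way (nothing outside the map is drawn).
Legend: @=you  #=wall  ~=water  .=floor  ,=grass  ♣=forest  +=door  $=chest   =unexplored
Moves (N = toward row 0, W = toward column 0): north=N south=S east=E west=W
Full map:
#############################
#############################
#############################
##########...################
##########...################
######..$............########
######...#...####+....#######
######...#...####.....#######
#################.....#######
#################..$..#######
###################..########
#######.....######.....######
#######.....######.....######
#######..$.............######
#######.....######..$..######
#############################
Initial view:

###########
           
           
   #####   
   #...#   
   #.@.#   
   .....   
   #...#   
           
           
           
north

###########
###########
           
   #####   
   #####   
   #.@.#   
   #...#   
   .....   
   #...#   
           
           

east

###########
###########
           
  ######   
  ######   
  #..@##   
  #...##   
  ......   
  #...#    
           
           

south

###########
           
  ######   
  ######   
  #...##   
  #..@##   
  ......   
  #...##   
           
           
           

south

           
  ######   
  ######   
  #...##   
  #...##   
  ...@..   
  #...##   
   ...##   
           
           
           

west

           
   ######  
   ######  
   #...##  
   #...##  
   ..@...  
   #...##  
   #...##  
           
           
           

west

           
    ###### 
    ###### 
   ##...## 
   ##...## 
   $.@.... 
   .#...## 
   .#...## 
           
           
           

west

           
     ######
     ######
   ###...##
   ###...##
   .$@.....
   ..#...##
   ..#...##
           
           
           

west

           
      #####
      #####
   ####...#
   ####...#
   ..@.....
   ...#...#
   ...#...#
           
           
           

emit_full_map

   ######
   ######
####...##
####...##
..@......
...#...##
...#...##

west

           
       ####
       ####
   #####...
   #####...
   #.@$....
   #...#...
   #...#...
           
           
           

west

           
        ###
        ###
   ######..
   ######..
   ##@.$...
   ##...#..
   ##...#..
           
           
           

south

        ###
        ###
   ######..
   ######..
   ##..$...
   ##@..#..
   ##...#..
   #####   
           
           
           

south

        ###
   ######..
   ######..
   ##..$...
   ##...#..
   ##@..#..
   #####   
   #####   
           
           
           

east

       ####
  ######...
  ######...
  ##..$....
  ##...#...
  ##.@.#...
  ######   
  ######   
           
           
           

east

      #####
 ######...#
 ######...#
 ##..$.....
 ##...#...#
 ##..@#...#
 #######   
 #######   
           
           
           

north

      #####
      #####
 ######...#
 ######...#
 ##..$.....
 ##..@#...#
 ##...#...#
 #######   
 #######   
           
           

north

           
      #####
      #####
 ######...#
 ######...#
 ##..@.....
 ##...#...#
 ##...#...#
 #######   
 #######   
           

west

           
       ####
       ####
  ######...
  ######...
  ##.@$....
  ##...#...
  ##...#...
  #######  
  #######  
           

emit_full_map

     ######
     ######
######...##
######...##
##.@$......
##...#...##
##...#...##
#######    
#######    

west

           
        ###
        ###
   ######..
   ######..
   ##@.$...
   ##...#..
   ##...#..
   ####### 
   ####### 
           

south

        ###
        ###
   ######..
   ######..
   ##..$...
   ##@..#..
   ##...#..
   ####### 
   ####### 
           
           

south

        ###
   ######..
   ######..
   ##..$...
   ##...#..
   ##@..#..
   ####### 
   ####### 
           
           
           

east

       ####
  ######...
  ######...
  ##..$....
  ##...#...
  ##.@.#...
  #######  
  #######  
           
           
           

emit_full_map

     ######
     ######
######...##
######...##
##..$......
##...#...##
##.@.#...##
#######    
#######    

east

      #####
 ######...#
 ######...#
 ##..$.....
 ##...#...#
 ##..@#...#
 #######   
 #######   
           
           
           

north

      #####
      #####
 ######...#
 ######...#
 ##..$.....
 ##..@#...#
 ##...#...#
 #######   
 #######   
           
           


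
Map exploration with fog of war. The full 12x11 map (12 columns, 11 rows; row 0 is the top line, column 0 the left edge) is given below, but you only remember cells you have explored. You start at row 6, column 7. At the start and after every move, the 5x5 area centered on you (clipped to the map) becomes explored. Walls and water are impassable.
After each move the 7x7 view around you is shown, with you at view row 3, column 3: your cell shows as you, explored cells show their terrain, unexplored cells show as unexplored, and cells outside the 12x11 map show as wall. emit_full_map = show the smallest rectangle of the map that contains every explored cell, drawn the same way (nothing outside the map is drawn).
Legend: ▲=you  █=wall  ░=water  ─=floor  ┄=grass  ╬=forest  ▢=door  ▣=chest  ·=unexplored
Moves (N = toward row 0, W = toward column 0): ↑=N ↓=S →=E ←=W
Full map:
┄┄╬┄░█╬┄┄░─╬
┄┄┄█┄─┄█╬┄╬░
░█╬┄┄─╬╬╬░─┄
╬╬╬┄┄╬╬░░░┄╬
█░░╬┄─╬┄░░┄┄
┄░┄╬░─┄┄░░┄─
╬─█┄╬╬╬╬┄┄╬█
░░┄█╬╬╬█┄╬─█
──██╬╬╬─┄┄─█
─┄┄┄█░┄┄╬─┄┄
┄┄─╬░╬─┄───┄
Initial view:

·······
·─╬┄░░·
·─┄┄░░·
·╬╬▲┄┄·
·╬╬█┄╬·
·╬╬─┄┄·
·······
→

·······
─╬┄░░┄·
─┄┄░░┄·
╬╬╬▲┄╬·
╬╬█┄╬─·
╬╬─┄┄─·
·······

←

·······
·─╬┄░░┄
·─┄┄░░┄
·╬╬▲┄┄╬
·╬╬█┄╬─
·╬╬─┄┄─
·······

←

·······
·┄─╬┄░░
·░─┄┄░░
·╬╬▲╬┄┄
·╬╬╬█┄╬
·╬╬╬─┄┄
·······

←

·······
·╬┄─╬┄░
·╬░─┄┄░
·┄╬▲╬╬┄
·█╬╬╬█┄
·█╬╬╬─┄
·······

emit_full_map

╬┄─╬┄░░┄
╬░─┄┄░░┄
┄╬▲╬╬┄┄╬
█╬╬╬█┄╬─
█╬╬╬─┄┄─

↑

·······
·┄┄╬╬░·
·╬┄─╬┄░
·╬░▲┄┄░
·┄╬╬╬╬┄
·█╬╬╬█┄
·█╬╬╬─┄

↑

·······
·┄┄─╬╬·
·┄┄╬╬░·
·╬┄▲╬┄░
·╬░─┄┄░
·┄╬╬╬╬┄
·█╬╬╬█┄

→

·······
┄┄─╬╬╬·
┄┄╬╬░░·
╬┄─▲┄░░
╬░─┄┄░░
┄╬╬╬╬┄┄
█╬╬╬█┄╬

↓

┄┄─╬╬╬·
┄┄╬╬░░·
╬┄─╬┄░░
╬░─▲┄░░
┄╬╬╬╬┄┄
█╬╬╬█┄╬
█╬╬╬─┄┄

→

┄─╬╬╬··
┄╬╬░░░·
┄─╬┄░░┄
░─┄▲░░┄
╬╬╬╬┄┄╬
╬╬╬█┄╬─
╬╬╬─┄┄─

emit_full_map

┄┄─╬╬╬··
┄┄╬╬░░░·
╬┄─╬┄░░┄
╬░─┄▲░░┄
┄╬╬╬╬┄┄╬
█╬╬╬█┄╬─
█╬╬╬─┄┄─

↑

·······
┄─╬╬╬░·
┄╬╬░░░·
┄─╬▲░░┄
░─┄┄░░┄
╬╬╬╬┄┄╬
╬╬╬█┄╬─

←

·······
┄┄─╬╬╬░
┄┄╬╬░░░
╬┄─▲┄░░
╬░─┄┄░░
┄╬╬╬╬┄┄
█╬╬╬█┄╬

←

·······
·┄┄─╬╬╬
·┄┄╬╬░░
·╬┄▲╬┄░
·╬░─┄┄░
·┄╬╬╬╬┄
·█╬╬╬█┄

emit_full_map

┄┄─╬╬╬░·
┄┄╬╬░░░·
╬┄▲╬┄░░┄
╬░─┄┄░░┄
┄╬╬╬╬┄┄╬
█╬╬╬█┄╬─
█╬╬╬─┄┄─


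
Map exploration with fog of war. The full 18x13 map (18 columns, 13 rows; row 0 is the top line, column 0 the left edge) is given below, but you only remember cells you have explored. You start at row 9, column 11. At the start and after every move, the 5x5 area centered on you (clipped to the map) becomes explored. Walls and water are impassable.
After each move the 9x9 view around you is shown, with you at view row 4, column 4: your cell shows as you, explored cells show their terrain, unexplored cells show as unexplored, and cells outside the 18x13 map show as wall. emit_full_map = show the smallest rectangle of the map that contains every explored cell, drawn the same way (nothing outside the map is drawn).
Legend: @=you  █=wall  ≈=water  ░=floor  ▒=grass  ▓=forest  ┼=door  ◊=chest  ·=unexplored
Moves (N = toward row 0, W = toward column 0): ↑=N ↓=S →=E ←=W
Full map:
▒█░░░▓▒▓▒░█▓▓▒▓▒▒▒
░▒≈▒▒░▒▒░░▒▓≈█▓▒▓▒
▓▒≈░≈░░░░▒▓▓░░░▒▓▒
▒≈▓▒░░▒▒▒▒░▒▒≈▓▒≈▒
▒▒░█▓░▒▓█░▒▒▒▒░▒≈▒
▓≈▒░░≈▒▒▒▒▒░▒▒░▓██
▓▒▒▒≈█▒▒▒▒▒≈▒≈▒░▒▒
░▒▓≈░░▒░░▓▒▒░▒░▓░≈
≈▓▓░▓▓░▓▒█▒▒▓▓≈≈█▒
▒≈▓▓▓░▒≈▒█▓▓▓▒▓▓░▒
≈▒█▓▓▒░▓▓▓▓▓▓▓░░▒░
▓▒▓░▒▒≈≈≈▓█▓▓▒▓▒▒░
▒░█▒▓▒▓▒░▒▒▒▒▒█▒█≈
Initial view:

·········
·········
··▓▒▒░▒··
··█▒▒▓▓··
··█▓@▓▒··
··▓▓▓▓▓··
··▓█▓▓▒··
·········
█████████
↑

·········
·········
··▒▒≈▒≈··
··▓▒▒░▒··
··█▒@▓▓··
··█▓▓▓▒··
··▓▓▓▓▓··
··▓█▓▓▒··
·········

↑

·········
·········
··▒▒░▒▒··
··▒▒≈▒≈··
··▓▒@░▒··
··█▒▒▓▓··
··█▓▓▓▒··
··▓▓▓▓▓··
··▓█▓▓▒··

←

·········
·········
··▒▒▒░▒▒·
··▒▒▒≈▒≈·
··░▓@▒░▒·
··▒█▒▒▓▓·
··▒█▓▓▓▒·
···▓▓▓▓▓·
···▓█▓▓▒·

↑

·········
·········
··█░▒▒▒··
··▒▒▒░▒▒·
··▒▒@≈▒≈·
··░▓▒▒░▒·
··▒█▒▒▓▓·
··▒█▓▓▓▒·
···▓▓▓▓▓·

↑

·········
·········
··▒▒░▒▒··
··█░▒▒▒··
··▒▒@░▒▒·
··▒▒▒≈▒≈·
··░▓▒▒░▒·
··▒█▒▒▓▓·
··▒█▓▓▓▒·

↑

·········
·········
··░▒▓▓░··
··▒▒░▒▒··
··█░@▒▒··
··▒▒▒░▒▒·
··▒▒▒≈▒≈·
··░▓▒▒░▒·
··▒█▒▒▓▓·

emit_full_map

░▒▓▓░·
▒▒░▒▒·
█░@▒▒·
▒▒▒░▒▒
▒▒▒≈▒≈
░▓▒▒░▒
▒█▒▒▓▓
▒█▓▓▓▒
·▓▓▓▓▓
·▓█▓▓▒

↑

█████████
·········
··░░▒▓≈··
··░▒▓▓░··
··▒▒@▒▒··
··█░▒▒▒··
··▒▒▒░▒▒·
··▒▒▒≈▒≈·
··░▓▒▒░▒·

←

█████████
·········
··▒░░▒▓≈·
··░░▒▓▓░·
··▒▒@░▒▒·
··▓█░▒▒▒·
··▒▒▒▒░▒▒
···▒▒▒≈▒≈
···░▓▒▒░▒

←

█████████
·········
··▒▒░░▒▓≈
··░░░▒▓▓░
··▒▒@▒░▒▒
··▒▓█░▒▒▒
··▒▒▒▒▒░▒
····▒▒▒≈▒
····░▓▒▒░

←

█████████
·········
··░▒▒░░▒▓
··░░░░▒▓▓
··░▒@▒▒░▒
··░▒▓█░▒▒
··≈▒▒▒▒▒░
·····▒▒▒≈
·····░▓▒▒

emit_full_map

░▒▒░░▒▓≈·
░░░░▒▓▓░·
░▒@▒▒░▒▒·
░▒▓█░▒▒▒·
≈▒▒▒▒▒░▒▒
···▒▒▒≈▒≈
···░▓▒▒░▒
···▒█▒▒▓▓
···▒█▓▓▓▒
····▓▓▓▓▓
····▓█▓▓▒

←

█████████
·········
··▒░▒▒░░▒
··≈░░░░▒▓
··░░@▒▒▒░
··▓░▒▓█░▒
··░≈▒▒▒▒▒
······▒▒▒
······░▓▒

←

█████████
·········
··▒▒░▒▒░░
··░≈░░░░▒
··▒░@▒▒▒▒
··█▓░▒▓█░
··░░≈▒▒▒▒
·······▒▒
·······░▓

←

█████████
·········
··≈▒▒░▒▒░
··≈░≈░░░░
··▓▒@░▒▒▒
··░█▓░▒▓█
··▒░░≈▒▒▒
········▒
········░

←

█████████
█········
█·▒≈▒▒░▒▒
█·▒≈░≈░░░
█·≈▓@░░▒▒
█·▒░█▓░▒▓
█·≈▒░░≈▒▒
█········
█········

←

█████████
██·······
██░▒≈▒▒░▒
██▓▒≈░≈░░
██▒≈@▒░░▒
██▒▒░█▓░▒
██▓≈▒░░≈▒
██·······
██·······

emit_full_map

░▒≈▒▒░▒▒░░▒▓≈·
▓▒≈░≈░░░░▒▓▓░·
▒≈@▒░░▒▒▒▒░▒▒·
▒▒░█▓░▒▓█░▒▒▒·
▓≈▒░░≈▒▒▒▒▒░▒▒
········▒▒▒≈▒≈
········░▓▒▒░▒
········▒█▒▒▓▓
········▒█▓▓▓▒
·········▓▓▓▓▓
·········▓█▓▓▒

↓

██·······
██░▒≈▒▒░▒
██▓▒≈░≈░░
██▒≈▓▒░░▒
██▒▒@█▓░▒
██▓≈▒░░≈▒
██▓▒▒▒≈··
██·······
██·······

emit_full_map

░▒≈▒▒░▒▒░░▒▓≈·
▓▒≈░≈░░░░▒▓▓░·
▒≈▓▒░░▒▒▒▒░▒▒·
▒▒@█▓░▒▓█░▒▒▒·
▓≈▒░░≈▒▒▒▒▒░▒▒
▓▒▒▒≈···▒▒▒≈▒≈
········░▓▒▒░▒
········▒█▒▒▓▓
········▒█▓▓▓▒
·········▓▓▓▓▓
·········▓█▓▓▒


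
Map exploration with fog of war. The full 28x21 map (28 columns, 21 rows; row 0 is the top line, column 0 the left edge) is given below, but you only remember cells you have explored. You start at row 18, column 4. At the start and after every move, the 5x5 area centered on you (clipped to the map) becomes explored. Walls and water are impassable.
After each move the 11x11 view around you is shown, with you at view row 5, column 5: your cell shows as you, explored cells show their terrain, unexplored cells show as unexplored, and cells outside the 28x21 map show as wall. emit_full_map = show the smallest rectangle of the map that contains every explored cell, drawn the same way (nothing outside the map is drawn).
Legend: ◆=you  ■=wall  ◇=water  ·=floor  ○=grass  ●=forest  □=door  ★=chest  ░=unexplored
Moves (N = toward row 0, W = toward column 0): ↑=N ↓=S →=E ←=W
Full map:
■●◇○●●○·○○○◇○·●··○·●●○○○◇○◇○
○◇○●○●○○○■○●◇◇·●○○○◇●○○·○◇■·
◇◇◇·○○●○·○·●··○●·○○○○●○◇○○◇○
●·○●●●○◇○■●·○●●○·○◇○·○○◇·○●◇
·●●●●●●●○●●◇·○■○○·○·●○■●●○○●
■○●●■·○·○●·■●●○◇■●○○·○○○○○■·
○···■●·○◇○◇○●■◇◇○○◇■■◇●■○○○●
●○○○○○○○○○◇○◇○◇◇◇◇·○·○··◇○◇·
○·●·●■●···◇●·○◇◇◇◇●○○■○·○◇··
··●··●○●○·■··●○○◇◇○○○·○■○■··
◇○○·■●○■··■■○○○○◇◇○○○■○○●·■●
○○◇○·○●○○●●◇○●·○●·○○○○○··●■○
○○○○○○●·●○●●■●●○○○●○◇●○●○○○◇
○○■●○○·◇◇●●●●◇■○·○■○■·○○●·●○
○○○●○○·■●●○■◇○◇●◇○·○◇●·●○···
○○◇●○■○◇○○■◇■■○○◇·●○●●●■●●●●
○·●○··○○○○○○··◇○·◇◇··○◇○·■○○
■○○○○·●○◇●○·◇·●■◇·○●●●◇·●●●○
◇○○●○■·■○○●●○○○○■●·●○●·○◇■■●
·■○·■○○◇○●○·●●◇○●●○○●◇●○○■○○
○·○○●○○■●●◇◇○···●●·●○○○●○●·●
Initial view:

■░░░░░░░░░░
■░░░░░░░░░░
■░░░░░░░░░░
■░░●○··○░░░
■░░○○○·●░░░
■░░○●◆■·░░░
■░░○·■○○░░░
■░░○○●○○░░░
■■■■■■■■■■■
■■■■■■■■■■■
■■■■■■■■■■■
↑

■░░░░░░░░░░
■░░░░░░░░░░
■░░░░░░░░░░
■░░◇●○■○░░░
■░░●○··○░░░
■░░○○◆·●░░░
■░░○●○■·░░░
■░░○·■○○░░░
■░░○○●○○░░░
■■■■■■■■■■■
■■■■■■■■■■■

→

░░░░░░░░░░░
░░░░░░░░░░░
░░░░░░░░░░░
░░◇●○■○◇░░░
░░●○··○○░░░
░░○○○◆●○░░░
░░○●○■·■░░░
░░○·■○○◇░░░
░░○○●○○░░░░
■■■■■■■■■■■
■■■■■■■■■■■

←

■░░░░░░░░░░
■░░░░░░░░░░
■░░░░░░░░░░
■░░◇●○■○◇░░
■░░●○··○○░░
■░░○○◆·●○░░
■░░○●○■·■░░
■░░○·■○○◇░░
■░░○○●○○░░░
■■■■■■■■■■■
■■■■■■■■■■■

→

░░░░░░░░░░░
░░░░░░░░░░░
░░░░░░░░░░░
░░◇●○■○◇░░░
░░●○··○○░░░
░░○○○◆●○░░░
░░○●○■·■░░░
░░○·■○○◇░░░
░░○○●○○░░░░
■■■■■■■■■■■
■■■■■■■■■■■

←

■░░░░░░░░░░
■░░░░░░░░░░
■░░░░░░░░░░
■░░◇●○■○◇░░
■░░●○··○○░░
■░░○○◆·●○░░
■░░○●○■·■░░
■░░○·■○○◇░░
■░░○○●○○░░░
■■■■■■■■■■■
■■■■■■■■■■■

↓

■░░░░░░░░░░
■░░░░░░░░░░
■░░◇●○■○◇░░
■░░●○··○○░░
■░░○○○·●○░░
■░░○●◆■·■░░
■░░○·■○○◇░░
■░░○○●○○░░░
■■■■■■■■■■■
■■■■■■■■■■■
■■■■■■■■■■■

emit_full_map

◇●○■○◇
●○··○○
○○○·●○
○●◆■·■
○·■○○◇
○○●○○░

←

■■░░░░░░░░░
■■░░░░░░░░░
■■░░◇●○■○◇░
■■░·●○··○○░
■■░○○○○·●○░
■■░○○◆○■·■░
■■░■○·■○○◇░
■■░·○○●○○░░
■■■■■■■■■■■
■■■■■■■■■■■
■■■■■■■■■■■

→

■░░░░░░░░░░
■░░░░░░░░░░
■░░◇●○■○◇░░
■░·●○··○○░░
■░○○○○·●○░░
■░○○●◆■·■░░
■░■○·■○○◇░░
■░·○○●○○░░░
■■■■■■■■■■■
■■■■■■■■■■■
■■■■■■■■■■■

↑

■░░░░░░░░░░
■░░░░░░░░░░
■░░░░░░░░░░
■░░◇●○■○◇░░
■░·●○··○○░░
■░○○○◆·●○░░
■░○○●○■·■░░
■░■○·■○○◇░░
■░·○○●○○░░░
■■■■■■■■■■■
■■■■■■■■■■■

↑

■░░░░░░░░░░
■░░░░░░░░░░
■░░░░░░░░░░
■░░○●○○·░░░
■░░◇●○■○◇░░
■░·●○◆·○○░░
■░○○○○·●○░░
■░○○●○■·■░░
■░■○·■○○◇░░
■░·○○●○○░░░
■■■■■■■■■■■

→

░░░░░░░░░░░
░░░░░░░░░░░
░░░░░░░░░░░
░░○●○○·■░░░
░░◇●○■○◇░░░
░·●○·◆○○░░░
░○○○○·●○░░░
░○○●○■·■░░░
░■○·■○○◇░░░
░·○○●○○░░░░
■■■■■■■■■■■

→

░░░░░░░░░░░
░░░░░░░░░░░
░░░░░░░░░░░
░○●○○·■●░░░
░◇●○■○◇○░░░
·●○··◆○○░░░
○○○○·●○◇░░░
○○●○■·■○░░░
■○·■○○◇░░░░
·○○●○○░░░░░
■■■■■■■■■■■

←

░░░░░░░░░░░
░░░░░░░░░░░
░░░░░░░░░░░
░░○●○○·■●░░
░░◇●○■○◇○░░
░·●○·◆○○○░░
░○○○○·●○◇░░
░○○●○■·■○░░
░■○·■○○◇░░░
░·○○●○○░░░░
■■■■■■■■■■■

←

■░░░░░░░░░░
■░░░░░░░░░░
■░░░░░░░░░░
■░░○●○○·■●░
■░░◇●○■○◇○░
■░·●○◆·○○○░
■░○○○○·●○◇░
■░○○●○■·■○░
■░■○·■○○◇░░
■░·○○●○○░░░
■■■■■■■■■■■

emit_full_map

░○●○○·■●
░◇●○■○◇○
·●○◆·○○○
○○○○·●○◇
○○●○■·■○
■○·■○○◇░
·○○●○○░░

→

░░░░░░░░░░░
░░░░░░░░░░░
░░░░░░░░░░░
░░○●○○·■●░░
░░◇●○■○◇○░░
░·●○·◆○○○░░
░○○○○·●○◇░░
░○○●○■·■○░░
░■○·■○○◇░░░
░·○○●○○░░░░
■■■■■■■■■■■

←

■░░░░░░░░░░
■░░░░░░░░░░
■░░░░░░░░░░
■░░○●○○·■●░
■░░◇●○■○◇○░
■░·●○◆·○○○░
■░○○○○·●○◇░
■░○○●○■·■○░
■░■○·■○○◇░░
■░·○○●○○░░░
■■■■■■■■■■■


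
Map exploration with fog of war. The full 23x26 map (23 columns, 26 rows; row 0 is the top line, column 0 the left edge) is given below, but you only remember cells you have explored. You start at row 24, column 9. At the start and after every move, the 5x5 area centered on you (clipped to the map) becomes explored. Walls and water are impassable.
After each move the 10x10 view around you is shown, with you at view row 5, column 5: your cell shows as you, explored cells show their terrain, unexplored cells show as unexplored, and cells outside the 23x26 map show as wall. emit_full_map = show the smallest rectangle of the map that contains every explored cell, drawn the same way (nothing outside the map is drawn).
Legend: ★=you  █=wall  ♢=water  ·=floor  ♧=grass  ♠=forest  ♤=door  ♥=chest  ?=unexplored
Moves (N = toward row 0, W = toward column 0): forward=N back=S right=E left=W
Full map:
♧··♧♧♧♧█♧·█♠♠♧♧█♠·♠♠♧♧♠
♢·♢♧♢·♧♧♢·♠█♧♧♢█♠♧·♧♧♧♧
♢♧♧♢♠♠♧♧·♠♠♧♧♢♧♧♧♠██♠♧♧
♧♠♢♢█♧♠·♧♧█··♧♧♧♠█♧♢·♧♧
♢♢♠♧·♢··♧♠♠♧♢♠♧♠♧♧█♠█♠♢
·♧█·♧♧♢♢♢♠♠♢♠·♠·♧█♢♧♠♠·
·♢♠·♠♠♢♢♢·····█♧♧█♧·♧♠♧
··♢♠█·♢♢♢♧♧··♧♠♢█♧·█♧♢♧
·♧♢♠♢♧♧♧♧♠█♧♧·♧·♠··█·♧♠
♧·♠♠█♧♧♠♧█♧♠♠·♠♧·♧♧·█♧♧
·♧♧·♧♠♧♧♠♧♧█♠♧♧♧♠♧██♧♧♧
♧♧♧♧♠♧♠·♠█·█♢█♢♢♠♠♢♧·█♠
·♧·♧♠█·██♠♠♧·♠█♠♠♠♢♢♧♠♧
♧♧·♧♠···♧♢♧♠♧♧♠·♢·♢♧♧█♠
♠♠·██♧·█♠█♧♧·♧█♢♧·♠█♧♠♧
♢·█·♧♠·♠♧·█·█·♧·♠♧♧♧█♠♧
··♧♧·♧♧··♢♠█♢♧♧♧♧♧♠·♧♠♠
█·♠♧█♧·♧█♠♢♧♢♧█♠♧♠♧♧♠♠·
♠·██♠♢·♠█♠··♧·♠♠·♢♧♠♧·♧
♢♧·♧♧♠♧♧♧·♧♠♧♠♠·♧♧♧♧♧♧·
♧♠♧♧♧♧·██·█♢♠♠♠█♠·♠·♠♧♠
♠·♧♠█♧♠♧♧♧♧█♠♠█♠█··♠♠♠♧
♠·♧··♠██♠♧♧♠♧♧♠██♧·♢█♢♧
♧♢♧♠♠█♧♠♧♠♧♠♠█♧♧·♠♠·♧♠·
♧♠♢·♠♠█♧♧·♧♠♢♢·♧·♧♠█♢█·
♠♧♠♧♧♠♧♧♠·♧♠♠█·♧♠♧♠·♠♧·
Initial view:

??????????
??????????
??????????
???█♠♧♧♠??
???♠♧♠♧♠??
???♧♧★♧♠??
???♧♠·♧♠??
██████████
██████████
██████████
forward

??????????
??????????
??????????
???♧♧♧♧█??
???█♠♧♧♠??
???♠♧★♧♠??
???♧♧·♧♠??
???♧♠·♧♠??
██████████
██████████

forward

??????????
??????????
??????????
???██·█♢??
???♧♧♧♧█??
???█♠★♧♠??
???♠♧♠♧♠??
???♧♧·♧♠??
???♧♠·♧♠??
██████████

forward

??????????
??????????
??????????
???♧♧·♧♠??
???██·█♢??
???♧♧★♧█??
???█♠♧♧♠??
???♠♧♠♧♠??
???♧♧·♧♠??
???♧♠·♧♠??

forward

??????????
??????????
??????????
???♠█♠··??
???♧♧·♧♠??
???██★█♢??
???♧♧♧♧█??
???█♠♧♧♠??
???♠♧♠♧♠??
???♧♧·♧♠??

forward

??????????
??????????
??????????
???♧█♠♢♧??
???♠█♠··??
???♧♧★♧♠??
???██·█♢??
???♧♧♧♧█??
???█♠♧♧♠??
???♠♧♠♧♠??

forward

??????????
??????????
??????????
???··♢♠█??
???♧█♠♢♧??
???♠█★··??
???♧♧·♧♠??
???██·█♢??
???♧♧♧♧█??
???█♠♧♧♠??

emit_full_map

··♢♠█
♧█♠♢♧
♠█★··
♧♧·♧♠
██·█♢
♧♧♧♧█
█♠♧♧♠
♠♧♠♧♠
♧♧·♧♠
♧♠·♧♠

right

??????????
??????????
??????????
??··♢♠█♢??
??♧█♠♢♧♢??
??♠█♠★·♧??
??♧♧·♧♠♧??
??██·█♢♠??
??♧♧♧♧█???
??█♠♧♧♠???

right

??????????
??????????
??????????
?··♢♠█♢♧??
?♧█♠♢♧♢♧??
?♠█♠·★♧·??
?♧♧·♧♠♧♠??
?██·█♢♠♠??
?♧♧♧♧█????
?█♠♧♧♠????

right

??????????
??????????
??????????
··♢♠█♢♧♧??
♧█♠♢♧♢♧█??
♠█♠··★·♠??
♧♧·♧♠♧♠♠??
██·█♢♠♠♠??
♧♧♧♧█?????
█♠♧♧♠?????

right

??????????
??????????
??????????
·♢♠█♢♧♧♧??
█♠♢♧♢♧█♠??
█♠··♧★♠♠??
♧·♧♠♧♠♠·??
█·█♢♠♠♠█??
♧♧♧█??????
♠♧♧♠??????

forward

??????????
??????????
??????????
???·█·♧·??
·♢♠█♢♧♧♧??
█♠♢♧♢★█♠??
█♠··♧·♠♠??
♧·♧♠♧♠♠·??
█·█♢♠♠♠█??
♧♧♧█??????

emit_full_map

????·█·♧·
··♢♠█♢♧♧♧
♧█♠♢♧♢★█♠
♠█♠··♧·♠♠
♧♧·♧♠♧♠♠·
██·█♢♠♠♠█
♧♧♧♧█????
█♠♧♧♠????
♠♧♠♧♠????
♧♧·♧♠????
♧♠·♧♠????

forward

??????????
??????????
??????????
???♧·♧█♢??
???·█·♧·??
·♢♠█♢★♧♧??
█♠♢♧♢♧█♠??
█♠··♧·♠♠??
♧·♧♠♧♠♠·??
█·█♢♠♠♠█??

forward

??????????
??????????
??????????
???♠♧♧♠·??
???♧·♧█♢??
???·█★♧·??
·♢♠█♢♧♧♧??
█♠♢♧♢♧█♠??
█♠··♧·♠♠??
♧·♧♠♧♠♠·??

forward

??????????
??????????
??????????
???♧·♠█♠??
???♠♧♧♠·??
???♧·★█♢??
???·█·♧·??
·♢♠█♢♧♧♧??
█♠♢♧♢♧█♠??
█♠··♧·♠♠??

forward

??????????
??????????
??????????
???█♢█♢♢??
???♧·♠█♠??
???♠♧★♠·??
???♧·♧█♢??
???·█·♧·??
·♢♠█♢♧♧♧??
█♠♢♧♢♧█♠??

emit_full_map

????█♢█♢♢
????♧·♠█♠
????♠♧★♠·
????♧·♧█♢
????·█·♧·
··♢♠█♢♧♧♧
♧█♠♢♧♢♧█♠
♠█♠··♧·♠♠
♧♧·♧♠♧♠♠·
██·█♢♠♠♠█
♧♧♧♧█????
█♠♧♧♠????
♠♧♠♧♠????
♧♧·♧♠????
♧♠·♧♠????

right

??????????
??????????
??????????
??█♢█♢♢♠??
??♧·♠█♠♠??
??♠♧♧★·♢??
??♧·♧█♢♧??
??·█·♧·♠??
♢♠█♢♧♧♧???
♠♢♧♢♧█♠???

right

??????????
??????????
??????????
?█♢█♢♢♠♠??
?♧·♠█♠♠♠??
?♠♧♧♠★♢·??
?♧·♧█♢♧·??
?·█·♧·♠♧??
♠█♢♧♧♧????
♢♧♢♧█♠????

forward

??????????
??????????
??????????
???♧♧♧♠♧??
?█♢█♢♢♠♠??
?♧·♠█★♠♠??
?♠♧♧♠·♢·??
?♧·♧█♢♧·??
?·█·♧·♠♧??
♠█♢♧♧♧????

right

??????????
??????????
??????????
??♧♧♧♠♧█??
█♢█♢♢♠♠♢??
♧·♠█♠★♠♢??
♠♧♧♠·♢·♢??
♧·♧█♢♧·♠??
·█·♧·♠♧???
█♢♧♧♧?????

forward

??????????
??????????
??????????
???♠♧·♧♧??
??♧♧♧♠♧█??
█♢█♢♢★♠♢??
♧·♠█♠♠♠♢??
♠♧♧♠·♢·♢??
♧·♧█♢♧·♠??
·█·♧·♠♧???

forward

??????????
??????????
??????????
???♧·♠··??
???♠♧·♧♧??
??♧♧♧★♧█??
█♢█♢♢♠♠♢??
♧·♠█♠♠♠♢??
♠♧♧♠·♢·♢??
♧·♧█♢♧·♠??

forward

??????????
??????????
??????????
???♠♢█♧·??
???♧·♠··??
???♠♧★♧♧??
??♧♧♧♠♧█??
█♢█♢♢♠♠♢??
♧·♠█♠♠♠♢??
♠♧♧♠·♢·♢??

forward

??????????
??????????
??????????
???█♧♧█♧??
???♠♢█♧·??
???♧·★··??
???♠♧·♧♧??
??♧♧♧♠♧█??
█♢█♢♢♠♠♢??
♧·♠█♠♠♠♢??

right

??????????
??????????
??????????
??█♧♧█♧·??
??♠♢█♧·█??
??♧·♠★·█??
??♠♧·♧♧·??
?♧♧♧♠♧██??
♢█♢♢♠♠♢???
·♠█♠♠♠♢???

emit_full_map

???????█♧♧█♧·
???????♠♢█♧·█
???????♧·♠★·█
???????♠♧·♧♧·
??????♧♧♧♠♧██
????█♢█♢♢♠♠♢?
????♧·♠█♠♠♠♢?
????♠♧♧♠·♢·♢?
????♧·♧█♢♧·♠?
????·█·♧·♠♧??
··♢♠█♢♧♧♧????
♧█♠♢♧♢♧█♠????
♠█♠··♧·♠♠????
♧♧·♧♠♧♠♠·????
██·█♢♠♠♠█????
♧♧♧♧█????????
█♠♧♧♠????????
♠♧♠♧♠????????
♧♧·♧♠????????
♧♠·♧♠????????

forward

??????????
??????????
??????????
???·♧█♢♧??
??█♧♧█♧·??
??♠♢█★·█??
??♧·♠··█??
??♠♧·♧♧·??
?♧♧♧♠♧██??
♢█♢♢♠♠♢???

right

??????????
??????????
??????????
??·♧█♢♧♠??
?█♧♧█♧·♧??
?♠♢█♧★█♧??
?♧·♠··█·??
?♠♧·♧♧·█??
♧♧♧♠♧██???
█♢♢♠♠♢????

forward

??????????
??????????
??????????
???♧♧█♠█??
??·♧█♢♧♠??
?█♧♧█★·♧??
?♠♢█♧·█♧??
?♧·♠··█·??
?♠♧·♧♧·█??
♧♧♧♠♧██???

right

?????????█
?????????█
?????????█
??♧♧█♠█♠?█
?·♧█♢♧♠♠?█
█♧♧█♧★♧♠?█
♠♢█♧·█♧♢?█
♧·♠··█·♧?█
♠♧·♧♧·█??█
♧♧♠♧██???█

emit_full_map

?????????♧♧█♠█♠
????????·♧█♢♧♠♠
???????█♧♧█♧★♧♠
???????♠♢█♧·█♧♢
???????♧·♠··█·♧
???????♠♧·♧♧·█?
??????♧♧♧♠♧██??
????█♢█♢♢♠♠♢???
????♧·♠█♠♠♠♢???
????♠♧♧♠·♢·♢???
????♧·♧█♢♧·♠???
????·█·♧·♠♧????
··♢♠█♢♧♧♧??????
♧█♠♢♧♢♧█♠??????
♠█♠··♧·♠♠??????
♧♧·♧♠♧♠♠·??????
██·█♢♠♠♠█??????
♧♧♧♧█??????????
█♠♧♧♠??????????
♠♧♠♧♠??????????
♧♧·♧♠??????????
♧♠·♧♠??????????

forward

?????????█
?????????█
?????????█
???█♧♢·♧?█
??♧♧█♠█♠?█
?·♧█♢★♠♠?█
█♧♧█♧·♧♠?█
♠♢█♧·█♧♢?█
♧·♠··█·♧?█
♠♧·♧♧·█??█

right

????????██
????????██
????????██
??█♧♢·♧♧██
?♧♧█♠█♠♢██
·♧█♢♧★♠·██
♧♧█♧·♧♠♧██
♢█♧·█♧♢♧██
·♠··█·♧?██
♧·♧♧·█??██

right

???????███
???????███
???????███
?█♧♢·♧♧███
♧♧█♠█♠♢███
♧█♢♧♠★·███
♧█♧·♧♠♧███
█♧·█♧♢♧███
♠··█·♧?███
·♧♧·█??███

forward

██████████
???????███
???????███
???█♠♧♧███
?█♧♢·♧♧███
♧♧█♠█★♢███
♧█♢♧♠♠·███
♧█♧·♧♠♧███
█♧·█♧♢♧███
♠··█·♧?███

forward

██████████
██████████
???????███
???♧♧♧♧███
???█♠♧♧███
?█♧♢·★♧███
♧♧█♠█♠♢███
♧█♢♧♠♠·███
♧█♧·♧♠♧███
█♧·█♧♢♧███

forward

██████████
██████████
██████████
???♠♧♧♠███
???♧♧♧♧███
???█♠★♧███
?█♧♢·♧♧███
♧♧█♠█♠♢███
♧█♢♧♠♠·███
♧█♧·♧♠♧███

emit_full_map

????????????♠♧♧♠
????????????♧♧♧♧
????????????█♠★♧
??????????█♧♢·♧♧
?????????♧♧█♠█♠♢
????????·♧█♢♧♠♠·
???????█♧♧█♧·♧♠♧
???????♠♢█♧·█♧♢♧
???????♧·♠··█·♧?
???????♠♧·♧♧·█??
??????♧♧♧♠♧██???
????█♢█♢♢♠♠♢????
????♧·♠█♠♠♠♢????
????♠♧♧♠·♢·♢????
????♧·♧█♢♧·♠????
????·█·♧·♠♧?????
··♢♠█♢♧♧♧???????
♧█♠♢♧♢♧█♠???????
♠█♠··♧·♠♠???????
♧♧·♧♠♧♠♠·???????
██·█♢♠♠♠█???????
♧♧♧♧█???????????
█♠♧♧♠???????????
♠♧♠♧♠???????????
♧♧·♧♠???????????
♧♠·♧♠???????????
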